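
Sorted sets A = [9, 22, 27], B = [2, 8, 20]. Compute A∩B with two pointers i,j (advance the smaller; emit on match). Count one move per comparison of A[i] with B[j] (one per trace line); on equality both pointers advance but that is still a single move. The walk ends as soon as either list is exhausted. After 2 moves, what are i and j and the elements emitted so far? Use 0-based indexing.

i=0, j=2, emitted=[]

i=0 j=0: 9>2, j++
i=0 j=1: 9>8, j++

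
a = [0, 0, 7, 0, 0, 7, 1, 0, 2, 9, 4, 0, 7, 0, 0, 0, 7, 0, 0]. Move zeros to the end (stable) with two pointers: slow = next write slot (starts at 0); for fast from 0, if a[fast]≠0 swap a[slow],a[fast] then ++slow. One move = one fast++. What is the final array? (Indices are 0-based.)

[7, 7, 1, 2, 9, 4, 7, 7, 0, 0, 0, 0, 0, 0, 0, 0, 0, 0, 0]

(s=0,f=0) a[fast]=0 → fast++
(s=0,f=1) a[fast]=0 → fast++
(s=0,f=2) a[fast]=7≠0 swap→a[0]=7 → slow++,fast++
(s=1,f=3) a[fast]=0 → fast++
(s=1,f=4) a[fast]=0 → fast++
(s=1,f=5) a[fast]=7≠0 swap→a[1]=7 → slow++,fast++
(s=2,f=6) a[fast]=1≠0 swap→a[2]=1 → slow++,fast++
(s=3,f=7) a[fast]=0 → fast++
(s=3,f=8) a[fast]=2≠0 swap→a[3]=2 → slow++,fast++
(s=4,f=9) a[fast]=9≠0 swap→a[4]=9 → slow++,fast++
(s=5,f=10) a[fast]=4≠0 swap→a[5]=4 → slow++,fast++
(s=6,f=11) a[fast]=0 → fast++
(s=6,f=12) a[fast]=7≠0 swap→a[6]=7 → slow++,fast++
(s=7,f=13) a[fast]=0 → fast++
(s=7,f=14) a[fast]=0 → fast++
(s=7,f=15) a[fast]=0 → fast++
(s=7,f=16) a[fast]=7≠0 swap→a[7]=7 → slow++,fast++
(s=8,f=17) a[fast]=0 → fast++
(s=8,f=18) a[fast]=0 → fast++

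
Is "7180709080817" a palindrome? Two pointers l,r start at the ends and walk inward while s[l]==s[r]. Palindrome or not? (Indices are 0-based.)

l=0 r=12: '7'=='7', l++,r--
l=1 r=11: '1'=='1', l++,r--
l=2 r=10: '8'=='8', l++,r--
l=3 r=9: '0'=='0', l++,r--
l=4 r=8: '7'!='8', stop

not a palindrome (mismatch at 4,8)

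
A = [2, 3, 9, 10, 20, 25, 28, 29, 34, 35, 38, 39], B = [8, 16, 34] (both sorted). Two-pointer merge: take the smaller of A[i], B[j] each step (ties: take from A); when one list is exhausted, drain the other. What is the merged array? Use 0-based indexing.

[2, 3, 8, 9, 10, 16, 20, 25, 28, 29, 34, 34, 35, 38, 39]

[i=0,j=0] A[i]=2<=B[j]=8 take 2 → i++
[i=1,j=0] A[i]=3<=B[j]=8 take 3 → i++
[i=2,j=0] A[i]=9>B[j]=8 take 8 → j++
[i=2,j=1] A[i]=9<=B[j]=16 take 9 → i++
[i=3,j=1] A[i]=10<=B[j]=16 take 10 → i++
[i=4,j=1] A[i]=20>B[j]=16 take 16 → j++
[i=4,j=2] A[i]=20<=B[j]=34 take 20 → i++
[i=5,j=2] A[i]=25<=B[j]=34 take 25 → i++
[i=6,j=2] A[i]=28<=B[j]=34 take 28 → i++
[i=7,j=2] A[i]=29<=B[j]=34 take 29 → i++
[i=8,j=2] A[i]=34<=B[j]=34 take 34 → i++
[i=9,j=2] A[i]=35>B[j]=34 take 34 → j++
[i=9,j=3] B done, take A[i]=35 → i++
[i=10,j=3] B done, take A[i]=38 → i++
[i=11,j=3] B done, take A[i]=39 → i++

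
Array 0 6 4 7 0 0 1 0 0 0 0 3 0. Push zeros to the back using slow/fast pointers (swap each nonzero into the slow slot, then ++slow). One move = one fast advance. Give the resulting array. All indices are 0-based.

slow=0 fast=0: a[fast]=0, fast++
slow=0 fast=1: a[fast]=6≠0 swap→a[0]=6, slow++,fast++
slow=1 fast=2: a[fast]=4≠0 swap→a[1]=4, slow++,fast++
slow=2 fast=3: a[fast]=7≠0 swap→a[2]=7, slow++,fast++
slow=3 fast=4: a[fast]=0, fast++
slow=3 fast=5: a[fast]=0, fast++
slow=3 fast=6: a[fast]=1≠0 swap→a[3]=1, slow++,fast++
slow=4 fast=7: a[fast]=0, fast++
slow=4 fast=8: a[fast]=0, fast++
slow=4 fast=9: a[fast]=0, fast++
slow=4 fast=10: a[fast]=0, fast++
slow=4 fast=11: a[fast]=3≠0 swap→a[4]=3, slow++,fast++
slow=5 fast=12: a[fast]=0, fast++

[6, 4, 7, 1, 3, 0, 0, 0, 0, 0, 0, 0, 0]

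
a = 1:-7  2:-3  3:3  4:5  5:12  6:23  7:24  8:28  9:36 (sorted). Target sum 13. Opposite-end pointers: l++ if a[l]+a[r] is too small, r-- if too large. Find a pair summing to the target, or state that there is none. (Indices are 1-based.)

no pair

l=1 r=9: -7+36=29 >13, r--
l=1 r=8: -7+28=21 >13, r--
l=1 r=7: -7+24=17 >13, r--
l=1 r=6: -7+23=16 >13, r--
l=1 r=5: -7+12=5 <13, l++
l=2 r=5: -3+12=9 <13, l++
l=3 r=5: 3+12=15 >13, r--
l=3 r=4: 3+5=8 <13, l++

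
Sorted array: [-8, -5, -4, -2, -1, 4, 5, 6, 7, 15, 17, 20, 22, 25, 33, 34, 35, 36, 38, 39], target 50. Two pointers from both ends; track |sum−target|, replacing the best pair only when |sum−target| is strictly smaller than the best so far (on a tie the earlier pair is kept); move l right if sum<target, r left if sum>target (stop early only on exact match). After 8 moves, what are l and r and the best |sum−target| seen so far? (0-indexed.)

l=8, r=19, best |Δ|=5

[0,19] -8+39=31 d=19 * → l++
[1,19] -5+39=34 d=16 * → l++
[2,19] -4+39=35 d=15 * → l++
[3,19] -2+39=37 d=13 * → l++
[4,19] -1+39=38 d=12 * → l++
[5,19] 4+39=43 d=7 * → l++
[6,19] 5+39=44 d=6 * → l++
[7,19] 6+39=45 d=5 * → l++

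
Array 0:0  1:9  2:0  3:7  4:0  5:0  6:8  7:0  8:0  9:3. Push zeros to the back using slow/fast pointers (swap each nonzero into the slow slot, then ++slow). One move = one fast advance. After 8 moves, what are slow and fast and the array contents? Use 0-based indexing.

(s=0,f=0) a[fast]=0 → fast++
(s=0,f=1) a[fast]=9≠0 swap→a[0]=9 → slow++,fast++
(s=1,f=2) a[fast]=0 → fast++
(s=1,f=3) a[fast]=7≠0 swap→a[1]=7 → slow++,fast++
(s=2,f=4) a[fast]=0 → fast++
(s=2,f=5) a[fast]=0 → fast++
(s=2,f=6) a[fast]=8≠0 swap→a[2]=8 → slow++,fast++
(s=3,f=7) a[fast]=0 → fast++

slow=3, fast=8, a=[9, 7, 8, 0, 0, 0, 0, 0, 0, 3]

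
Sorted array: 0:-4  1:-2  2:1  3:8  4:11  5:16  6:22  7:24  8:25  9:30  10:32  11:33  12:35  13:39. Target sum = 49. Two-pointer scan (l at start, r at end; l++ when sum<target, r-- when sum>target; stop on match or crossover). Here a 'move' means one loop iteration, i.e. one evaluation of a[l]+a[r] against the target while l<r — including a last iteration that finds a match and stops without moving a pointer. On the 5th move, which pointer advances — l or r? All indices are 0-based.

l=0 r=13: -4+39=35 <49, l++
l=1 r=13: -2+39=37 <49, l++
l=2 r=13: 1+39=40 <49, l++
l=3 r=13: 8+39=47 <49, l++
l=4 r=13: 11+39=50 >49, r--

r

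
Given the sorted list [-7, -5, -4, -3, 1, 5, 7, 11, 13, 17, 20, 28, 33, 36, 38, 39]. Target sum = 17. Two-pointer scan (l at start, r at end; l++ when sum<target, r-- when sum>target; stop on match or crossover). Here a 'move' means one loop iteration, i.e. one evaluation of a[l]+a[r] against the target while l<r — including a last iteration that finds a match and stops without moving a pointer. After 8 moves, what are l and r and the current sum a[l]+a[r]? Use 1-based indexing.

l=1 r=16: -7+39=32 >17, r--
l=1 r=15: -7+38=31 >17, r--
l=1 r=14: -7+36=29 >17, r--
l=1 r=13: -7+33=26 >17, r--
l=1 r=12: -7+28=21 >17, r--
l=1 r=11: -7+20=13 <17, l++
l=2 r=11: -5+20=15 <17, l++
l=3 r=11: -4+20=16 <17, l++

l=4, r=11, sum=17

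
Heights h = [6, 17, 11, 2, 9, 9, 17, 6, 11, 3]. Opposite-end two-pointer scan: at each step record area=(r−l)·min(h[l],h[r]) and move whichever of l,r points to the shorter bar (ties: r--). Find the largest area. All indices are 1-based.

max area = 85

l=1 r=10: min(6,3)*9=27 best=27 *, r--
l=1 r=9: min(6,11)*8=48 best=48 *, l++
l=2 r=9: min(17,11)*7=77 best=77 *, r--
l=2 r=8: min(17,6)*6=36 best=77, r--
l=2 r=7: min(17,17)*5=85 best=85 *, r--
l=2 r=6: min(17,9)*4=36 best=85, r--
l=2 r=5: min(17,9)*3=27 best=85, r--
l=2 r=4: min(17,2)*2=4 best=85, r--
l=2 r=3: min(17,11)*1=11 best=85, r--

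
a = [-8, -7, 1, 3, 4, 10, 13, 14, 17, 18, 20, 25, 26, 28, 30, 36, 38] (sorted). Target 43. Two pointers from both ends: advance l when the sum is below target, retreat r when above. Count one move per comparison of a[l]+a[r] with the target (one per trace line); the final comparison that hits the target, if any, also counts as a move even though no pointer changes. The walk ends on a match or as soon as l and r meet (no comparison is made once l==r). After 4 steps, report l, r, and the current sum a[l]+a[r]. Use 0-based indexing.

l=4, r=16, sum=42

[0,16] -8+38=30 <43 → l++
[1,16] -7+38=31 <43 → l++
[2,16] 1+38=39 <43 → l++
[3,16] 3+38=41 <43 → l++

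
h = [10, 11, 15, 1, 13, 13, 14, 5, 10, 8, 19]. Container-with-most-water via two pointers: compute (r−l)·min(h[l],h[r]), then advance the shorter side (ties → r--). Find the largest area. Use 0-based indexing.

l=0 r=10: min(10,19)*10=100 best=100 *, l++
l=1 r=10: min(11,19)*9=99 best=100, l++
l=2 r=10: min(15,19)*8=120 best=120 *, l++
l=3 r=10: min(1,19)*7=7 best=120, l++
l=4 r=10: min(13,19)*6=78 best=120, l++
l=5 r=10: min(13,19)*5=65 best=120, l++
l=6 r=10: min(14,19)*4=56 best=120, l++
l=7 r=10: min(5,19)*3=15 best=120, l++
l=8 r=10: min(10,19)*2=20 best=120, l++
l=9 r=10: min(8,19)*1=8 best=120, l++

max area = 120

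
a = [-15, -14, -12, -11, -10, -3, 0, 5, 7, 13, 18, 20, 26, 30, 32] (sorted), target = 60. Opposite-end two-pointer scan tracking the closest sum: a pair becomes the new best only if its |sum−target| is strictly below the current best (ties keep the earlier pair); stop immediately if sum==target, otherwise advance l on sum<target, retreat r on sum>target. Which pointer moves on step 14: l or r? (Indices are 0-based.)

r

l=0 r=14: -15+32=17 d=43 *, l++
l=1 r=14: -14+32=18 d=42 *, l++
l=2 r=14: -12+32=20 d=40 *, l++
l=3 r=14: -11+32=21 d=39 *, l++
l=4 r=14: -10+32=22 d=38 *, l++
l=5 r=14: -3+32=29 d=31 *, l++
l=6 r=14: 0+32=32 d=28 *, l++
l=7 r=14: 5+32=37 d=23 *, l++
l=8 r=14: 7+32=39 d=21 *, l++
l=9 r=14: 13+32=45 d=15 *, l++
l=10 r=14: 18+32=50 d=10 *, l++
l=11 r=14: 20+32=52 d=8 *, l++
l=12 r=14: 26+32=58 d=2 *, l++
l=13 r=14: 30+32=62 d=2, r--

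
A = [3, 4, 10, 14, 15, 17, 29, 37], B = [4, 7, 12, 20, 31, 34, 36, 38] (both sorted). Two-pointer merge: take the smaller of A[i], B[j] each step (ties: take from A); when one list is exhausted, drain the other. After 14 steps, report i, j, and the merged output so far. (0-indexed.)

i=7, j=7, merged so far=[3, 4, 4, 7, 10, 12, 14, 15, 17, 20, 29, 31, 34, 36]

[i=0,j=0] A[i]=3<=B[j]=4 take 3 → i++
[i=1,j=0] A[i]=4<=B[j]=4 take 4 → i++
[i=2,j=0] A[i]=10>B[j]=4 take 4 → j++
[i=2,j=1] A[i]=10>B[j]=7 take 7 → j++
[i=2,j=2] A[i]=10<=B[j]=12 take 10 → i++
[i=3,j=2] A[i]=14>B[j]=12 take 12 → j++
[i=3,j=3] A[i]=14<=B[j]=20 take 14 → i++
[i=4,j=3] A[i]=15<=B[j]=20 take 15 → i++
[i=5,j=3] A[i]=17<=B[j]=20 take 17 → i++
[i=6,j=3] A[i]=29>B[j]=20 take 20 → j++
[i=6,j=4] A[i]=29<=B[j]=31 take 29 → i++
[i=7,j=4] A[i]=37>B[j]=31 take 31 → j++
[i=7,j=5] A[i]=37>B[j]=34 take 34 → j++
[i=7,j=6] A[i]=37>B[j]=36 take 36 → j++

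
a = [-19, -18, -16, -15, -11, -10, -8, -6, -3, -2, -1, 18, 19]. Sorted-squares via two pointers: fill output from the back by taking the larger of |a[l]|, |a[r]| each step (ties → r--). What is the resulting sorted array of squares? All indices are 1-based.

[1, 4, 9, 36, 64, 100, 121, 225, 256, 324, 324, 361, 361]

[1,13] |-19|<=|19| out[13]=361 → r--
[1,12] |-19|>|18| out[12]=361 → l++
[2,12] |-18|<=|18| out[11]=324 → r--
[2,11] |-18|>|-1| out[10]=324 → l++
[3,11] |-16|>|-1| out[9]=256 → l++
[4,11] |-15|>|-1| out[8]=225 → l++
[5,11] |-11|>|-1| out[7]=121 → l++
[6,11] |-10|>|-1| out[6]=100 → l++
[7,11] |-8|>|-1| out[5]=64 → l++
[8,11] |-6|>|-1| out[4]=36 → l++
[9,11] |-3|>|-1| out[3]=9 → l++
[10,11] |-2|>|-1| out[2]=4 → l++
[11,11] |-1|<=|-1| out[1]=1 → r--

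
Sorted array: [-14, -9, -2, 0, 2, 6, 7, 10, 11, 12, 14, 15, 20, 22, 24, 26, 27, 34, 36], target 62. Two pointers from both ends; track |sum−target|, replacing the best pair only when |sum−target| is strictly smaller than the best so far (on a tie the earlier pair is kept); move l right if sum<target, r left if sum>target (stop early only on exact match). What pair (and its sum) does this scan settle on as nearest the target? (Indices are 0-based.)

[0,18] -14+36=22 d=40 * → l++
[1,18] -9+36=27 d=35 * → l++
[2,18] -2+36=34 d=28 * → l++
[3,18] 0+36=36 d=26 * → l++
[4,18] 2+36=38 d=24 * → l++
[5,18] 6+36=42 d=20 * → l++
[6,18] 7+36=43 d=19 * → l++
[7,18] 10+36=46 d=16 * → l++
[8,18] 11+36=47 d=15 * → l++
[9,18] 12+36=48 d=14 * → l++
[10,18] 14+36=50 d=12 * → l++
[11,18] 15+36=51 d=11 * → l++
[12,18] 20+36=56 d=6 * → l++
[13,18] 22+36=58 d=4 * → l++
[14,18] 24+36=60 d=2 * → l++
[15,18] 26+36=62 d=0 * → stop

pair (26, 36) with sum 62 (|Δ|=0)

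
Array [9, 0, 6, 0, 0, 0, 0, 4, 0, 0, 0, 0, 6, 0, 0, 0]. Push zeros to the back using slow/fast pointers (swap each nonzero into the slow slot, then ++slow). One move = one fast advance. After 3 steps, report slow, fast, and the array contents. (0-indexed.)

(s=0,f=0) a[fast]=9≠0 swap→a[0]=9 → slow++,fast++
(s=1,f=1) a[fast]=0 → fast++
(s=1,f=2) a[fast]=6≠0 swap→a[1]=6 → slow++,fast++

slow=2, fast=3, a=[9, 6, 0, 0, 0, 0, 0, 4, 0, 0, 0, 0, 6, 0, 0, 0]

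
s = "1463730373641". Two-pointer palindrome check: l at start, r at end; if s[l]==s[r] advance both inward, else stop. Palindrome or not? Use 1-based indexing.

palindrome

[1,13] '1'=='1' → l++,r--
[2,12] '4'=='4' → l++,r--
[3,11] '6'=='6' → l++,r--
[4,10] '3'=='3' → l++,r--
[5,9] '7'=='7' → l++,r--
[6,8] '3'=='3' → l++,r--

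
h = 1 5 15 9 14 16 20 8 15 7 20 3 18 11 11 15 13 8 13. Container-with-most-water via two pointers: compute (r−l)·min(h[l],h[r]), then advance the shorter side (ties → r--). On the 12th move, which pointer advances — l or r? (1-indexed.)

l=1 r=19: min(1,13)*18=18 best=18 *, l++
l=2 r=19: min(5,13)*17=85 best=85 *, l++
l=3 r=19: min(15,13)*16=208 best=208 *, r--
l=3 r=18: min(15,8)*15=120 best=208, r--
l=3 r=17: min(15,13)*14=182 best=208, r--
l=3 r=16: min(15,15)*13=195 best=208, r--
l=3 r=15: min(15,11)*12=132 best=208, r--
l=3 r=14: min(15,11)*11=121 best=208, r--
l=3 r=13: min(15,18)*10=150 best=208, l++
l=4 r=13: min(9,18)*9=81 best=208, l++
l=5 r=13: min(14,18)*8=112 best=208, l++
l=6 r=13: min(16,18)*7=112 best=208, l++

l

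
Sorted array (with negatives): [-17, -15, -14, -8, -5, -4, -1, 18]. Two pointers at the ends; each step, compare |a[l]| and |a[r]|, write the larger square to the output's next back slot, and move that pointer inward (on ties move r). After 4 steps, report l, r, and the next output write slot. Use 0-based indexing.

[0,7] |-17|<=|18| out[7]=324 → r--
[0,6] |-17|>|-1| out[6]=289 → l++
[1,6] |-15|>|-1| out[5]=225 → l++
[2,6] |-14|>|-1| out[4]=196 → l++

l=3, r=6, next write slot=3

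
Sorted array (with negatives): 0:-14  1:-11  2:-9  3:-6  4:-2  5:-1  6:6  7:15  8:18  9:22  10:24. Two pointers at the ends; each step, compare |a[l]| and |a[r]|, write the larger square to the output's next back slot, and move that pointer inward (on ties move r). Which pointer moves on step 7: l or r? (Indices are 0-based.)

l=0 r=10: |-14|<=|24| out[10]=576, r--
l=0 r=9: |-14|<=|22| out[9]=484, r--
l=0 r=8: |-14|<=|18| out[8]=324, r--
l=0 r=7: |-14|<=|15| out[7]=225, r--
l=0 r=6: |-14|>|6| out[6]=196, l++
l=1 r=6: |-11|>|6| out[5]=121, l++
l=2 r=6: |-9|>|6| out[4]=81, l++

l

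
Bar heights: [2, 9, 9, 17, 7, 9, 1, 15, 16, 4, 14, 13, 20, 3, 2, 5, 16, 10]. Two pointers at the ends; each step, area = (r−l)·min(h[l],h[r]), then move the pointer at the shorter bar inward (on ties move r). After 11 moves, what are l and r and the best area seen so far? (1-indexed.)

l=1 r=18: min(2,10)*17=34 best=34 *, l++
l=2 r=18: min(9,10)*16=144 best=144 *, l++
l=3 r=18: min(9,10)*15=135 best=144, l++
l=4 r=18: min(17,10)*14=140 best=144, r--
l=4 r=17: min(17,16)*13=208 best=208 *, r--
l=4 r=16: min(17,5)*12=60 best=208, r--
l=4 r=15: min(17,2)*11=22 best=208, r--
l=4 r=14: min(17,3)*10=30 best=208, r--
l=4 r=13: min(17,20)*9=153 best=208, l++
l=5 r=13: min(7,20)*8=56 best=208, l++
l=6 r=13: min(9,20)*7=63 best=208, l++

l=7, r=13, best area=208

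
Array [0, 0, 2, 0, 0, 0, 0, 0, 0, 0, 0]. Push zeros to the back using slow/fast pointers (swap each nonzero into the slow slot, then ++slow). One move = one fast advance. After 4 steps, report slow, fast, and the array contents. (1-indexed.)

slow=2, fast=5, a=[2, 0, 0, 0, 0, 0, 0, 0, 0, 0, 0]

slow=1 fast=1: a[fast]=0, fast++
slow=1 fast=2: a[fast]=0, fast++
slow=1 fast=3: a[fast]=2≠0 swap→a[1]=2, slow++,fast++
slow=2 fast=4: a[fast]=0, fast++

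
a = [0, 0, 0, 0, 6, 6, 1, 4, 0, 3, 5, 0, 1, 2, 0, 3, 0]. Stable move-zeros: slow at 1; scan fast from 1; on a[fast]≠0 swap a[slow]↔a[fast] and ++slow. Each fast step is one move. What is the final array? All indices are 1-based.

slow=1 fast=1: a[fast]=0, fast++
slow=1 fast=2: a[fast]=0, fast++
slow=1 fast=3: a[fast]=0, fast++
slow=1 fast=4: a[fast]=0, fast++
slow=1 fast=5: a[fast]=6≠0 swap→a[1]=6, slow++,fast++
slow=2 fast=6: a[fast]=6≠0 swap→a[2]=6, slow++,fast++
slow=3 fast=7: a[fast]=1≠0 swap→a[3]=1, slow++,fast++
slow=4 fast=8: a[fast]=4≠0 swap→a[4]=4, slow++,fast++
slow=5 fast=9: a[fast]=0, fast++
slow=5 fast=10: a[fast]=3≠0 swap→a[5]=3, slow++,fast++
slow=6 fast=11: a[fast]=5≠0 swap→a[6]=5, slow++,fast++
slow=7 fast=12: a[fast]=0, fast++
slow=7 fast=13: a[fast]=1≠0 swap→a[7]=1, slow++,fast++
slow=8 fast=14: a[fast]=2≠0 swap→a[8]=2, slow++,fast++
slow=9 fast=15: a[fast]=0, fast++
slow=9 fast=16: a[fast]=3≠0 swap→a[9]=3, slow++,fast++
slow=10 fast=17: a[fast]=0, fast++

[6, 6, 1, 4, 3, 5, 1, 2, 3, 0, 0, 0, 0, 0, 0, 0, 0]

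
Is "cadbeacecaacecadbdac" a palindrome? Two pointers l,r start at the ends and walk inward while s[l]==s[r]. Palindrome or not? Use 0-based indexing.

[0,19] 'c'=='c' → l++,r--
[1,18] 'a'=='a' → l++,r--
[2,17] 'd'=='d' → l++,r--
[3,16] 'b'=='b' → l++,r--
[4,15] 'e'!='d' → stop

not a palindrome (mismatch at 4,15)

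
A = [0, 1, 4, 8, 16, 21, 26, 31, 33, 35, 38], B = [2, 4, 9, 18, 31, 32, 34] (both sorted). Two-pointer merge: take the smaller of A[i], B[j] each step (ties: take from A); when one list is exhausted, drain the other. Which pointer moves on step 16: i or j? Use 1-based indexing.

[i=1,j=1] A[i]=0<=B[j]=2 take 0 → i++
[i=2,j=1] A[i]=1<=B[j]=2 take 1 → i++
[i=3,j=1] A[i]=4>B[j]=2 take 2 → j++
[i=3,j=2] A[i]=4<=B[j]=4 take 4 → i++
[i=4,j=2] A[i]=8>B[j]=4 take 4 → j++
[i=4,j=3] A[i]=8<=B[j]=9 take 8 → i++
[i=5,j=3] A[i]=16>B[j]=9 take 9 → j++
[i=5,j=4] A[i]=16<=B[j]=18 take 16 → i++
[i=6,j=4] A[i]=21>B[j]=18 take 18 → j++
[i=6,j=5] A[i]=21<=B[j]=31 take 21 → i++
[i=7,j=5] A[i]=26<=B[j]=31 take 26 → i++
[i=8,j=5] A[i]=31<=B[j]=31 take 31 → i++
[i=9,j=5] A[i]=33>B[j]=31 take 31 → j++
[i=9,j=6] A[i]=33>B[j]=32 take 32 → j++
[i=9,j=7] A[i]=33<=B[j]=34 take 33 → i++
[i=10,j=7] A[i]=35>B[j]=34 take 34 → j++

j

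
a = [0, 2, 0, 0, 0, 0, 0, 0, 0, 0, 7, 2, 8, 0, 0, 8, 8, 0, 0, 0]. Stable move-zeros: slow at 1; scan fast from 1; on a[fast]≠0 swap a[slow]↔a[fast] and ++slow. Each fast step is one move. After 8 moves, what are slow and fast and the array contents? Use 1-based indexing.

slow=2, fast=9, a=[2, 0, 0, 0, 0, 0, 0, 0, 0, 0, 7, 2, 8, 0, 0, 8, 8, 0, 0, 0]

(s=1,f=1) a[fast]=0 → fast++
(s=1,f=2) a[fast]=2≠0 swap→a[1]=2 → slow++,fast++
(s=2,f=3) a[fast]=0 → fast++
(s=2,f=4) a[fast]=0 → fast++
(s=2,f=5) a[fast]=0 → fast++
(s=2,f=6) a[fast]=0 → fast++
(s=2,f=7) a[fast]=0 → fast++
(s=2,f=8) a[fast]=0 → fast++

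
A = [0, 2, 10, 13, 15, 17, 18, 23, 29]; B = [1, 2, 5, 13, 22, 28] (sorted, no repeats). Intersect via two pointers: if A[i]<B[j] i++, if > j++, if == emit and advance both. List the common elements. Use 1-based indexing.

[i=1,j=1] 0<1 → i++
[i=2,j=1] 2>1 → j++
[i=2,j=2] 2==2 emit → i++,j++
[i=3,j=3] 10>5 → j++
[i=3,j=4] 10<13 → i++
[i=4,j=4] 13==13 emit → i++,j++
[i=5,j=5] 15<22 → i++
[i=6,j=5] 17<22 → i++
[i=7,j=5] 18<22 → i++
[i=8,j=5] 23>22 → j++
[i=8,j=6] 23<28 → i++
[i=9,j=6] 29>28 → j++

intersection = [2, 13]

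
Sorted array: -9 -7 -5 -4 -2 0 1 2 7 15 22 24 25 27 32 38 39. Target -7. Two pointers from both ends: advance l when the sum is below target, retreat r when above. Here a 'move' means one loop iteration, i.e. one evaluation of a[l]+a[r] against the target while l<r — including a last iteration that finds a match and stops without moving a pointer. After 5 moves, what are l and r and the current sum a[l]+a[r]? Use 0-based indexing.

l=0 r=16: -9+39=30 >-7, r--
l=0 r=15: -9+38=29 >-7, r--
l=0 r=14: -9+32=23 >-7, r--
l=0 r=13: -9+27=18 >-7, r--
l=0 r=12: -9+25=16 >-7, r--

l=0, r=11, sum=15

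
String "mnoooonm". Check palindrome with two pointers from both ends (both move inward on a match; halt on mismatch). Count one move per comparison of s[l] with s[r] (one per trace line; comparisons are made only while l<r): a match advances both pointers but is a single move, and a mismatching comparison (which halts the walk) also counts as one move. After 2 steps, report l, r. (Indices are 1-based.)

l=3, r=6

[1,8] 'm'=='m' → l++,r--
[2,7] 'n'=='n' → l++,r--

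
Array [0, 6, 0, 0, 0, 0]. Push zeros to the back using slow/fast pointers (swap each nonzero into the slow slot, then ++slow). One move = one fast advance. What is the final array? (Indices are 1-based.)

slow=1 fast=1: a[fast]=0, fast++
slow=1 fast=2: a[fast]=6≠0 swap→a[1]=6, slow++,fast++
slow=2 fast=3: a[fast]=0, fast++
slow=2 fast=4: a[fast]=0, fast++
slow=2 fast=5: a[fast]=0, fast++
slow=2 fast=6: a[fast]=0, fast++

[6, 0, 0, 0, 0, 0]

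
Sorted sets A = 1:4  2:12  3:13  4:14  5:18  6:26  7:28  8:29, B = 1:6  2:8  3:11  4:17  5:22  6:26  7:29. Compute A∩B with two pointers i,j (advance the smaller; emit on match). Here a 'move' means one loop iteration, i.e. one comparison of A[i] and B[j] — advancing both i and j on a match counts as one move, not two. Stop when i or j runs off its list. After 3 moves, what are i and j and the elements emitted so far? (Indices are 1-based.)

i=2, j=3, emitted=[]

i=1 j=1: 4<6, i++
i=2 j=1: 12>6, j++
i=2 j=2: 12>8, j++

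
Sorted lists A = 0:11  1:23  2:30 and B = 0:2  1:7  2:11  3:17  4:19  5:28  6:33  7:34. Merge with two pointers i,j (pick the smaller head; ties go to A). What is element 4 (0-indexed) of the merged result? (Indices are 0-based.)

merged[4] = 17

i=0 j=0: A[i]=11>B[j]=2 take 2, j++
i=0 j=1: A[i]=11>B[j]=7 take 7, j++
i=0 j=2: A[i]=11<=B[j]=11 take 11, i++
i=1 j=2: A[i]=23>B[j]=11 take 11, j++
i=1 j=3: A[i]=23>B[j]=17 take 17, j++
i=1 j=4: A[i]=23>B[j]=19 take 19, j++
i=1 j=5: A[i]=23<=B[j]=28 take 23, i++
i=2 j=5: A[i]=30>B[j]=28 take 28, j++
i=2 j=6: A[i]=30<=B[j]=33 take 30, i++
i=3 j=6: A done, take B[j]=33, j++
i=3 j=7: A done, take B[j]=34, j++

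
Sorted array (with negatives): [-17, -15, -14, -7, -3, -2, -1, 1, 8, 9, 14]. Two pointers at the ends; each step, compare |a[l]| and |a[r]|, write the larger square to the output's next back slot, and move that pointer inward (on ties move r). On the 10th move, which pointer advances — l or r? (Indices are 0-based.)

r

[0,10] |-17|>|14| out[10]=289 → l++
[1,10] |-15|>|14| out[9]=225 → l++
[2,10] |-14|<=|14| out[8]=196 → r--
[2,9] |-14|>|9| out[7]=196 → l++
[3,9] |-7|<=|9| out[6]=81 → r--
[3,8] |-7|<=|8| out[5]=64 → r--
[3,7] |-7|>|1| out[4]=49 → l++
[4,7] |-3|>|1| out[3]=9 → l++
[5,7] |-2|>|1| out[2]=4 → l++
[6,7] |-1|<=|1| out[1]=1 → r--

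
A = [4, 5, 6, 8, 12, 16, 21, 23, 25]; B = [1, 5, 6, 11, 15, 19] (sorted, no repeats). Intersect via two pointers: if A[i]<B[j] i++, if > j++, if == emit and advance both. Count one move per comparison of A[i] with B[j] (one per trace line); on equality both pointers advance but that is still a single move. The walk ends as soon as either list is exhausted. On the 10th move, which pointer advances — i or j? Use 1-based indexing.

j

i=1 j=1: 4>1, j++
i=1 j=2: 4<5, i++
i=2 j=2: 5==5 emit, i++,j++
i=3 j=3: 6==6 emit, i++,j++
i=4 j=4: 8<11, i++
i=5 j=4: 12>11, j++
i=5 j=5: 12<15, i++
i=6 j=5: 16>15, j++
i=6 j=6: 16<19, i++
i=7 j=6: 21>19, j++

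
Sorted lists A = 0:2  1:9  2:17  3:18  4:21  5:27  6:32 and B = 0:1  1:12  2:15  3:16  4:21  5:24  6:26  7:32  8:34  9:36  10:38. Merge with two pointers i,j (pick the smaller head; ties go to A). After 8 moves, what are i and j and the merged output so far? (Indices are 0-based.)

i=0 j=0: A[i]=2>B[j]=1 take 1, j++
i=0 j=1: A[i]=2<=B[j]=12 take 2, i++
i=1 j=1: A[i]=9<=B[j]=12 take 9, i++
i=2 j=1: A[i]=17>B[j]=12 take 12, j++
i=2 j=2: A[i]=17>B[j]=15 take 15, j++
i=2 j=3: A[i]=17>B[j]=16 take 16, j++
i=2 j=4: A[i]=17<=B[j]=21 take 17, i++
i=3 j=4: A[i]=18<=B[j]=21 take 18, i++

i=4, j=4, merged so far=[1, 2, 9, 12, 15, 16, 17, 18]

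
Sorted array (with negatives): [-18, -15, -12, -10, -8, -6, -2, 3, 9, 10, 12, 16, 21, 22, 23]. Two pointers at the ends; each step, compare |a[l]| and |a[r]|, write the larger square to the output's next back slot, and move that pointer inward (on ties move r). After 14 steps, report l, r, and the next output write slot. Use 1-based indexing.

l=1 r=15: |-18|<=|23| out[15]=529, r--
l=1 r=14: |-18|<=|22| out[14]=484, r--
l=1 r=13: |-18|<=|21| out[13]=441, r--
l=1 r=12: |-18|>|16| out[12]=324, l++
l=2 r=12: |-15|<=|16| out[11]=256, r--
l=2 r=11: |-15|>|12| out[10]=225, l++
l=3 r=11: |-12|<=|12| out[9]=144, r--
l=3 r=10: |-12|>|10| out[8]=144, l++
l=4 r=10: |-10|<=|10| out[7]=100, r--
l=4 r=9: |-10|>|9| out[6]=100, l++
l=5 r=9: |-8|<=|9| out[5]=81, r--
l=5 r=8: |-8|>|3| out[4]=64, l++
l=6 r=8: |-6|>|3| out[3]=36, l++
l=7 r=8: |-2|<=|3| out[2]=9, r--

l=7, r=7, next write slot=1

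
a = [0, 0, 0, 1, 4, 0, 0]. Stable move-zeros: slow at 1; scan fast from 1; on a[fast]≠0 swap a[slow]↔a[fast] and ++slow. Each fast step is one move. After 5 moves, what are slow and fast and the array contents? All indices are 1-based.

slow=1 fast=1: a[fast]=0, fast++
slow=1 fast=2: a[fast]=0, fast++
slow=1 fast=3: a[fast]=0, fast++
slow=1 fast=4: a[fast]=1≠0 swap→a[1]=1, slow++,fast++
slow=2 fast=5: a[fast]=4≠0 swap→a[2]=4, slow++,fast++

slow=3, fast=6, a=[1, 4, 0, 0, 0, 0, 0]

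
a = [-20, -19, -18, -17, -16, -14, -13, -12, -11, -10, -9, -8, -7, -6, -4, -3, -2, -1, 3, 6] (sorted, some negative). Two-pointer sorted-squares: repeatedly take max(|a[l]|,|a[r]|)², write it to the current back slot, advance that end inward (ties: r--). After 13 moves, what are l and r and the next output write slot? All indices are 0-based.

l=13, r=19, next write slot=6

l=0 r=19: |-20|>|6| out[19]=400, l++
l=1 r=19: |-19|>|6| out[18]=361, l++
l=2 r=19: |-18|>|6| out[17]=324, l++
l=3 r=19: |-17|>|6| out[16]=289, l++
l=4 r=19: |-16|>|6| out[15]=256, l++
l=5 r=19: |-14|>|6| out[14]=196, l++
l=6 r=19: |-13|>|6| out[13]=169, l++
l=7 r=19: |-12|>|6| out[12]=144, l++
l=8 r=19: |-11|>|6| out[11]=121, l++
l=9 r=19: |-10|>|6| out[10]=100, l++
l=10 r=19: |-9|>|6| out[9]=81, l++
l=11 r=19: |-8|>|6| out[8]=64, l++
l=12 r=19: |-7|>|6| out[7]=49, l++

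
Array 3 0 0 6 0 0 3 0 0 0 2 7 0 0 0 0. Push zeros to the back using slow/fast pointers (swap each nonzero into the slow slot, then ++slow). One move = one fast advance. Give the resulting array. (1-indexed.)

[3, 6, 3, 2, 7, 0, 0, 0, 0, 0, 0, 0, 0, 0, 0, 0]

(s=1,f=1) a[fast]=3≠0 swap→a[1]=3 → slow++,fast++
(s=2,f=2) a[fast]=0 → fast++
(s=2,f=3) a[fast]=0 → fast++
(s=2,f=4) a[fast]=6≠0 swap→a[2]=6 → slow++,fast++
(s=3,f=5) a[fast]=0 → fast++
(s=3,f=6) a[fast]=0 → fast++
(s=3,f=7) a[fast]=3≠0 swap→a[3]=3 → slow++,fast++
(s=4,f=8) a[fast]=0 → fast++
(s=4,f=9) a[fast]=0 → fast++
(s=4,f=10) a[fast]=0 → fast++
(s=4,f=11) a[fast]=2≠0 swap→a[4]=2 → slow++,fast++
(s=5,f=12) a[fast]=7≠0 swap→a[5]=7 → slow++,fast++
(s=6,f=13) a[fast]=0 → fast++
(s=6,f=14) a[fast]=0 → fast++
(s=6,f=15) a[fast]=0 → fast++
(s=6,f=16) a[fast]=0 → fast++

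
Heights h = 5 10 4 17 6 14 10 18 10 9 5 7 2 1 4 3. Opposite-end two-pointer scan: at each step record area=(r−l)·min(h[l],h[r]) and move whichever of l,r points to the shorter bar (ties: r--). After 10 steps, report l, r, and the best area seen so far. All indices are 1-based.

l=1 r=16: min(5,3)*15=45 best=45 *, r--
l=1 r=15: min(5,4)*14=56 best=56 *, r--
l=1 r=14: min(5,1)*13=13 best=56, r--
l=1 r=13: min(5,2)*12=24 best=56, r--
l=1 r=12: min(5,7)*11=55 best=56, l++
l=2 r=12: min(10,7)*10=70 best=70 *, r--
l=2 r=11: min(10,5)*9=45 best=70, r--
l=2 r=10: min(10,9)*8=72 best=72 *, r--
l=2 r=9: min(10,10)*7=70 best=72, r--
l=2 r=8: min(10,18)*6=60 best=72, l++

l=3, r=8, best area=72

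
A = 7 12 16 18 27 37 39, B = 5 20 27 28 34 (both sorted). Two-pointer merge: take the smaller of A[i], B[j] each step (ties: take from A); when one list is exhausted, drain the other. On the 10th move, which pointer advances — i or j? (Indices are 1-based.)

i=1 j=1: A[i]=7>B[j]=5 take 5, j++
i=1 j=2: A[i]=7<=B[j]=20 take 7, i++
i=2 j=2: A[i]=12<=B[j]=20 take 12, i++
i=3 j=2: A[i]=16<=B[j]=20 take 16, i++
i=4 j=2: A[i]=18<=B[j]=20 take 18, i++
i=5 j=2: A[i]=27>B[j]=20 take 20, j++
i=5 j=3: A[i]=27<=B[j]=27 take 27, i++
i=6 j=3: A[i]=37>B[j]=27 take 27, j++
i=6 j=4: A[i]=37>B[j]=28 take 28, j++
i=6 j=5: A[i]=37>B[j]=34 take 34, j++

j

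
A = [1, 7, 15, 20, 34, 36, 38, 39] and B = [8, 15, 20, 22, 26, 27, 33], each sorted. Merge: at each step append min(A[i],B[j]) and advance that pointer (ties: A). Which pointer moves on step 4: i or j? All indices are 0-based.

i

i=0 j=0: A[i]=1<=B[j]=8 take 1, i++
i=1 j=0: A[i]=7<=B[j]=8 take 7, i++
i=2 j=0: A[i]=15>B[j]=8 take 8, j++
i=2 j=1: A[i]=15<=B[j]=15 take 15, i++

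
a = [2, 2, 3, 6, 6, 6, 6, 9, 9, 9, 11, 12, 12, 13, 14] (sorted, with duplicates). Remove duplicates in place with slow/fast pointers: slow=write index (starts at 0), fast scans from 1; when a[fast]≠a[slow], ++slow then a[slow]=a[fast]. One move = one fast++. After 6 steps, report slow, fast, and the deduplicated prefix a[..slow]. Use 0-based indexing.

slow=2, fast=7, prefix=[2, 3, 6]

slow=0 fast=1: a[fast]=2=a[slow] dup, fast++
slow=0 fast=2: a[fast]=3≠a[slow]=2 write a[1]=3, slow++,fast++
slow=1 fast=3: a[fast]=6≠a[slow]=3 write a[2]=6, slow++,fast++
slow=2 fast=4: a[fast]=6=a[slow] dup, fast++
slow=2 fast=5: a[fast]=6=a[slow] dup, fast++
slow=2 fast=6: a[fast]=6=a[slow] dup, fast++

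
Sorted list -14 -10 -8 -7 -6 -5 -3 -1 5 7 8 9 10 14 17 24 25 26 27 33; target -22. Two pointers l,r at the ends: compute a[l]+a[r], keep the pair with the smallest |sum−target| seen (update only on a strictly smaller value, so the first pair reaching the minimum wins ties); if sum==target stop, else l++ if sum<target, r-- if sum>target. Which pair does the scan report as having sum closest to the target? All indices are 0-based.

pair (-14, -8) with sum -22 (|Δ|=0)

l=0 r=19: -14+33=19 d=41 *, r--
l=0 r=18: -14+27=13 d=35 *, r--
l=0 r=17: -14+26=12 d=34 *, r--
l=0 r=16: -14+25=11 d=33 *, r--
l=0 r=15: -14+24=10 d=32 *, r--
l=0 r=14: -14+17=3 d=25 *, r--
l=0 r=13: -14+14=0 d=22 *, r--
l=0 r=12: -14+10=-4 d=18 *, r--
l=0 r=11: -14+9=-5 d=17 *, r--
l=0 r=10: -14+8=-6 d=16 *, r--
l=0 r=9: -14+7=-7 d=15 *, r--
l=0 r=8: -14+5=-9 d=13 *, r--
l=0 r=7: -14+-1=-15 d=7 *, r--
l=0 r=6: -14+-3=-17 d=5 *, r--
l=0 r=5: -14+-5=-19 d=3 *, r--
l=0 r=4: -14+-6=-20 d=2 *, r--
l=0 r=3: -14+-7=-21 d=1 *, r--
l=0 r=2: -14+-8=-22 d=0 *, stop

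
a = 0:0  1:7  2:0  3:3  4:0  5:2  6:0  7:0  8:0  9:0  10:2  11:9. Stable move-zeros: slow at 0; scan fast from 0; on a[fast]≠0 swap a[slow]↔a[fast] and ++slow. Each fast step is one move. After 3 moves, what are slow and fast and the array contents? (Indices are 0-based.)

slow=1, fast=3, a=[7, 0, 0, 3, 0, 2, 0, 0, 0, 0, 2, 9]

slow=0 fast=0: a[fast]=0, fast++
slow=0 fast=1: a[fast]=7≠0 swap→a[0]=7, slow++,fast++
slow=1 fast=2: a[fast]=0, fast++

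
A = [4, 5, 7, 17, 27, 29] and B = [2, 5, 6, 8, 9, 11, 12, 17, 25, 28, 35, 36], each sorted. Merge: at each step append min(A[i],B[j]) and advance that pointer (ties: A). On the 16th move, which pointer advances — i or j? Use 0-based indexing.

i=0 j=0: A[i]=4>B[j]=2 take 2, j++
i=0 j=1: A[i]=4<=B[j]=5 take 4, i++
i=1 j=1: A[i]=5<=B[j]=5 take 5, i++
i=2 j=1: A[i]=7>B[j]=5 take 5, j++
i=2 j=2: A[i]=7>B[j]=6 take 6, j++
i=2 j=3: A[i]=7<=B[j]=8 take 7, i++
i=3 j=3: A[i]=17>B[j]=8 take 8, j++
i=3 j=4: A[i]=17>B[j]=9 take 9, j++
i=3 j=5: A[i]=17>B[j]=11 take 11, j++
i=3 j=6: A[i]=17>B[j]=12 take 12, j++
i=3 j=7: A[i]=17<=B[j]=17 take 17, i++
i=4 j=7: A[i]=27>B[j]=17 take 17, j++
i=4 j=8: A[i]=27>B[j]=25 take 25, j++
i=4 j=9: A[i]=27<=B[j]=28 take 27, i++
i=5 j=9: A[i]=29>B[j]=28 take 28, j++
i=5 j=10: A[i]=29<=B[j]=35 take 29, i++

i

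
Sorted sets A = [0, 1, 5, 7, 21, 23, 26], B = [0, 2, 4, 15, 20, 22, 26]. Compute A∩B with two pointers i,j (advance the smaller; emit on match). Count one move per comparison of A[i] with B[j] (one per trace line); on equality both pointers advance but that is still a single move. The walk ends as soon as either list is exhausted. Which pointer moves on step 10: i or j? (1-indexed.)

[i=1,j=1] 0==0 emit → i++,j++
[i=2,j=2] 1<2 → i++
[i=3,j=2] 5>2 → j++
[i=3,j=3] 5>4 → j++
[i=3,j=4] 5<15 → i++
[i=4,j=4] 7<15 → i++
[i=5,j=4] 21>15 → j++
[i=5,j=5] 21>20 → j++
[i=5,j=6] 21<22 → i++
[i=6,j=6] 23>22 → j++

j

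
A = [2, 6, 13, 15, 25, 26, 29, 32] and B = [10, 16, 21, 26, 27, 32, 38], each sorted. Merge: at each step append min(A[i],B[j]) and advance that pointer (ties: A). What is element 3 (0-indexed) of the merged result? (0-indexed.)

merged[3] = 13

[i=0,j=0] A[i]=2<=B[j]=10 take 2 → i++
[i=1,j=0] A[i]=6<=B[j]=10 take 6 → i++
[i=2,j=0] A[i]=13>B[j]=10 take 10 → j++
[i=2,j=1] A[i]=13<=B[j]=16 take 13 → i++
[i=3,j=1] A[i]=15<=B[j]=16 take 15 → i++
[i=4,j=1] A[i]=25>B[j]=16 take 16 → j++
[i=4,j=2] A[i]=25>B[j]=21 take 21 → j++
[i=4,j=3] A[i]=25<=B[j]=26 take 25 → i++
[i=5,j=3] A[i]=26<=B[j]=26 take 26 → i++
[i=6,j=3] A[i]=29>B[j]=26 take 26 → j++
[i=6,j=4] A[i]=29>B[j]=27 take 27 → j++
[i=6,j=5] A[i]=29<=B[j]=32 take 29 → i++
[i=7,j=5] A[i]=32<=B[j]=32 take 32 → i++
[i=8,j=5] A done, take B[j]=32 → j++
[i=8,j=6] A done, take B[j]=38 → j++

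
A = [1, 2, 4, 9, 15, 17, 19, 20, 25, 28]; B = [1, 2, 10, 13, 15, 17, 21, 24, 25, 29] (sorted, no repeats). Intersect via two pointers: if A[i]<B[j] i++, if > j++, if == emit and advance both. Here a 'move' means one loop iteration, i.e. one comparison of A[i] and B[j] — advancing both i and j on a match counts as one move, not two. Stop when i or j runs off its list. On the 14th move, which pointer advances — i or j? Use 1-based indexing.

i

i=1 j=1: 1==1 emit, i++,j++
i=2 j=2: 2==2 emit, i++,j++
i=3 j=3: 4<10, i++
i=4 j=3: 9<10, i++
i=5 j=3: 15>10, j++
i=5 j=4: 15>13, j++
i=5 j=5: 15==15 emit, i++,j++
i=6 j=6: 17==17 emit, i++,j++
i=7 j=7: 19<21, i++
i=8 j=7: 20<21, i++
i=9 j=7: 25>21, j++
i=9 j=8: 25>24, j++
i=9 j=9: 25==25 emit, i++,j++
i=10 j=10: 28<29, i++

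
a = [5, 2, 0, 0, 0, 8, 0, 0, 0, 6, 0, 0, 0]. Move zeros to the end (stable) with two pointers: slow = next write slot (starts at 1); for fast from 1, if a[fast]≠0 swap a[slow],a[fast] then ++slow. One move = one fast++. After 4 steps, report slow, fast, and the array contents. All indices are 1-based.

slow=1 fast=1: a[fast]=5≠0 swap→a[1]=5, slow++,fast++
slow=2 fast=2: a[fast]=2≠0 swap→a[2]=2, slow++,fast++
slow=3 fast=3: a[fast]=0, fast++
slow=3 fast=4: a[fast]=0, fast++

slow=3, fast=5, a=[5, 2, 0, 0, 0, 8, 0, 0, 0, 6, 0, 0, 0]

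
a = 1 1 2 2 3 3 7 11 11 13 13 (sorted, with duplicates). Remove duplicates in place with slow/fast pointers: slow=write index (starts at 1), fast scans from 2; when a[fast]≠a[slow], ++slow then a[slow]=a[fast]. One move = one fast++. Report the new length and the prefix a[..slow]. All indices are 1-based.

slow=1 fast=2: a[fast]=1=a[slow] dup, fast++
slow=1 fast=3: a[fast]=2≠a[slow]=1 write a[2]=2, slow++,fast++
slow=2 fast=4: a[fast]=2=a[slow] dup, fast++
slow=2 fast=5: a[fast]=3≠a[slow]=2 write a[3]=3, slow++,fast++
slow=3 fast=6: a[fast]=3=a[slow] dup, fast++
slow=3 fast=7: a[fast]=7≠a[slow]=3 write a[4]=7, slow++,fast++
slow=4 fast=8: a[fast]=11≠a[slow]=7 write a[5]=11, slow++,fast++
slow=5 fast=9: a[fast]=11=a[slow] dup, fast++
slow=5 fast=10: a[fast]=13≠a[slow]=11 write a[6]=13, slow++,fast++
slow=6 fast=11: a[fast]=13=a[slow] dup, fast++

length 6; prefix = [1, 2, 3, 7, 11, 13]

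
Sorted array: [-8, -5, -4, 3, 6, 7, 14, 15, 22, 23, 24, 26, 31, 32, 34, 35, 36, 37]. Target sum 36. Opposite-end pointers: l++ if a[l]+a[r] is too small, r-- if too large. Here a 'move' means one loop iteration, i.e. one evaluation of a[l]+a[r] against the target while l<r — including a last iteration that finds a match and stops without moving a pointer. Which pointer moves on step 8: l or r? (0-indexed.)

l

l=0 r=17: -8+37=29 <36, l++
l=1 r=17: -5+37=32 <36, l++
l=2 r=17: -4+37=33 <36, l++
l=3 r=17: 3+37=40 >36, r--
l=3 r=16: 3+36=39 >36, r--
l=3 r=15: 3+35=38 >36, r--
l=3 r=14: 3+34=37 >36, r--
l=3 r=13: 3+32=35 <36, l++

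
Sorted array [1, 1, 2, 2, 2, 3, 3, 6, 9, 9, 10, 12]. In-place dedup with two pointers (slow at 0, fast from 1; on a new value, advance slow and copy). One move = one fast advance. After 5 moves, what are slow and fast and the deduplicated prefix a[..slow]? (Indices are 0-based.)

slow=2, fast=6, prefix=[1, 2, 3]

(s=0,f=1) a[fast]=1=a[slow] dup → fast++
(s=0,f=2) a[fast]=2≠a[slow]=1 write a[1]=2 → slow++,fast++
(s=1,f=3) a[fast]=2=a[slow] dup → fast++
(s=1,f=4) a[fast]=2=a[slow] dup → fast++
(s=1,f=5) a[fast]=3≠a[slow]=2 write a[2]=3 → slow++,fast++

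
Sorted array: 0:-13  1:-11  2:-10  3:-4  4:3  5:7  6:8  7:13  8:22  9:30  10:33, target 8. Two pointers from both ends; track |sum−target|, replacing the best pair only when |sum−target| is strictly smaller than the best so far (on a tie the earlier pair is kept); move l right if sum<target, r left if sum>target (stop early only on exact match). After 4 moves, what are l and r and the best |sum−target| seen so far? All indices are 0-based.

l=1, r=7, best |Δ|=1

[0,10] -13+33=20 d=12 * → r--
[0,9] -13+30=17 d=9 * → r--
[0,8] -13+22=9 d=1 * → r--
[0,7] -13+13=0 d=8 → l++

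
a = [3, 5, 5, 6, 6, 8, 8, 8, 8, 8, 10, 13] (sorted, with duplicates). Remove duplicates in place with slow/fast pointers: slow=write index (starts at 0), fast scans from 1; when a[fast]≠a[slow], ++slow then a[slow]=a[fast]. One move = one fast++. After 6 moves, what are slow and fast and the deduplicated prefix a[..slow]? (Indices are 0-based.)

(s=0,f=1) a[fast]=5≠a[slow]=3 write a[1]=5 → slow++,fast++
(s=1,f=2) a[fast]=5=a[slow] dup → fast++
(s=1,f=3) a[fast]=6≠a[slow]=5 write a[2]=6 → slow++,fast++
(s=2,f=4) a[fast]=6=a[slow] dup → fast++
(s=2,f=5) a[fast]=8≠a[slow]=6 write a[3]=8 → slow++,fast++
(s=3,f=6) a[fast]=8=a[slow] dup → fast++

slow=3, fast=7, prefix=[3, 5, 6, 8]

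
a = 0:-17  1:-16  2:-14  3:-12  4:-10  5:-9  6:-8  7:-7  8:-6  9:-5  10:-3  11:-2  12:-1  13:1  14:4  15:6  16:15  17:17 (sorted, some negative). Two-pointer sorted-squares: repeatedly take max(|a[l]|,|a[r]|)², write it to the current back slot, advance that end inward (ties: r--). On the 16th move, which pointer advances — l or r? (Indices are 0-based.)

l=0 r=17: |-17|<=|17| out[17]=289, r--
l=0 r=16: |-17|>|15| out[16]=289, l++
l=1 r=16: |-16|>|15| out[15]=256, l++
l=2 r=16: |-14|<=|15| out[14]=225, r--
l=2 r=15: |-14|>|6| out[13]=196, l++
l=3 r=15: |-12|>|6| out[12]=144, l++
l=4 r=15: |-10|>|6| out[11]=100, l++
l=5 r=15: |-9|>|6| out[10]=81, l++
l=6 r=15: |-8|>|6| out[9]=64, l++
l=7 r=15: |-7|>|6| out[8]=49, l++
l=8 r=15: |-6|<=|6| out[7]=36, r--
l=8 r=14: |-6|>|4| out[6]=36, l++
l=9 r=14: |-5|>|4| out[5]=25, l++
l=10 r=14: |-3|<=|4| out[4]=16, r--
l=10 r=13: |-3|>|1| out[3]=9, l++
l=11 r=13: |-2|>|1| out[2]=4, l++

l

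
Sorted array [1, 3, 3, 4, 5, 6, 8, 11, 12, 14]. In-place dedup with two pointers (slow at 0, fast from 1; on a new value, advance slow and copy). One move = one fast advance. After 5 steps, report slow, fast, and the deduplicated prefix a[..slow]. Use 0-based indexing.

slow=4, fast=6, prefix=[1, 3, 4, 5, 6]

slow=0 fast=1: a[fast]=3≠a[slow]=1 write a[1]=3, slow++,fast++
slow=1 fast=2: a[fast]=3=a[slow] dup, fast++
slow=1 fast=3: a[fast]=4≠a[slow]=3 write a[2]=4, slow++,fast++
slow=2 fast=4: a[fast]=5≠a[slow]=4 write a[3]=5, slow++,fast++
slow=3 fast=5: a[fast]=6≠a[slow]=5 write a[4]=6, slow++,fast++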